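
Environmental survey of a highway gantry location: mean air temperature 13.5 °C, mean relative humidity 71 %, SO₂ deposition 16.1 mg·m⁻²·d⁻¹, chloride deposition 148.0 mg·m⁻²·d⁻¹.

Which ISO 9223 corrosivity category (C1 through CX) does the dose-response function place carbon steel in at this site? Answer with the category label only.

carbon steel: T>10 °C ⇒ hinge -0.054·(13.5−10) = -0.1890
  SO₂ term: 1.77·16.1^0.52·exp(0.02·71-0.1890) = 25.71
  Sd branch = 0.102·Sd^0.62·e^(0.033·RH+0.04·T) = 40.39 μm/a
  r_corr = 25.71 + 40.39 = 66.1 μm/a
66.1 μm/a falls in (50, 80] for carbon steel → category C4

C4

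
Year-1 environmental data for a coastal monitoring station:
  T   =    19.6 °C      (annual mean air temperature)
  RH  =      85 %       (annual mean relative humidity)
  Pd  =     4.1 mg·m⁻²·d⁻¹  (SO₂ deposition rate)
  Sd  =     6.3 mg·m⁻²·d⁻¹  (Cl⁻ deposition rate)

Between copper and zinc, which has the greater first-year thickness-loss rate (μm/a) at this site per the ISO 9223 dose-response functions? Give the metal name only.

copper: T>10 °C ⇒ hinge -0.080·(19.6−10) = -0.7680
  SO₂ term: 0.0053·4.1^0.26·exp(0.059·85-0.7680) = 0.5346
  Cl⁻ term: 0.01025·6.3^0.27·exp(0.036·85+0.049·19.6) = 0.9388
  sum: 0.5346 + 0.9388 → r_corr = 1.473 μm/a
zinc: temperature factor f = -0.071·(9.6) = -0.6816
  SO₂ term: 0.0129·4.1^0.44·exp(0.046·85-0.6816) = 0.6057
  Cl⁻ term: 0.0175·6.3^0.57·exp(0.008·85+0.085·19.6) = 0.5218
  sum: 0.6057 + 0.5218 → r_corr = 1.128 μm/a
Ordering by μm/a: copper (1.47) > zinc (1.13)

copper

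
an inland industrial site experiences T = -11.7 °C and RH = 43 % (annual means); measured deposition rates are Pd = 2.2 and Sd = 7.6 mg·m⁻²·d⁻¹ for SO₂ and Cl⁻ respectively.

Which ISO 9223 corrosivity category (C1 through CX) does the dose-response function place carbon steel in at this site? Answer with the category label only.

carbon steel: temperature factor f = +0.150·(-21.7) = -3.2550
  SO₂ term: 1.77·2.2^0.52·exp(0.02·43-3.2550) = 0.2432
  Sd branch = 0.102·Sd^0.62·e^(0.033·RH+0.04·T) = 0.9284 μm/a
  sum: 0.2432 + 0.9284 → r_corr = 1.172 μm/a
Category bounds: 0…1.3 μm/a bracket r_corr ⇒ C1

C1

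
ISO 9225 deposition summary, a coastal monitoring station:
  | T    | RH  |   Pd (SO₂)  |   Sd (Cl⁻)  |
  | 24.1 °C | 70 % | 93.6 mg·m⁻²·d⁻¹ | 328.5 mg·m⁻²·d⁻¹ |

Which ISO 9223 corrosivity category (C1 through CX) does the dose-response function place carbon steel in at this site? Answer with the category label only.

carbon steel: f(T) = -0.054·(T−10) [T>10 °C] = -0.7614
  SO₂ term: 1.77·93.6^0.52·exp(0.02·70-0.7614) = 35.51
  Cl⁻ term: 0.102·328.5^0.62·exp(0.033·70+0.04·24.1) = 97.89
  sum: 35.51 + 97.89 → r_corr = 133.4 μm/a
ISO 9223 Table 2 (carbon steel): 80 < 133 ≤ 200 μm/a ⇒ C5

C5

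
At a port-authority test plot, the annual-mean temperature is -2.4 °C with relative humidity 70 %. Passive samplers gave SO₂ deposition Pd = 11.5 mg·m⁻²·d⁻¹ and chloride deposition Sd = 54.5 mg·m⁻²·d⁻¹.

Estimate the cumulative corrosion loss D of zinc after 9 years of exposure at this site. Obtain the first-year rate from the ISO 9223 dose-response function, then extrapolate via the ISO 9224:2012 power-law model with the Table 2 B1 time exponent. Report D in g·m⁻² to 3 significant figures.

zinc: f(T) = +0.038·(T−10) [T≤10 °C] = -0.4712
  SO₂ term: 0.0129·11.5^0.44·exp(0.046·70-0.4712) = 0.5903
  Sd branch = 0.0175·Sd^0.57·e^(0.008·RH+0.085·T) = 0.244 μm/a
  r_corr = 0.5903 + 0.244 = 0.8343 μm/a
ISO 9224: D(t) = r_corr · t^b with b = 0.813 (zinc, B1)
  D(9) = 0.8343 × 9^0.813 = 0.8343 × 5.968 = 4.979 μm
  Mass loss = 4.979 μm × 7.14 g/cm³ = 35.55 g·m⁻²

D(9) = 35.5 g·m⁻²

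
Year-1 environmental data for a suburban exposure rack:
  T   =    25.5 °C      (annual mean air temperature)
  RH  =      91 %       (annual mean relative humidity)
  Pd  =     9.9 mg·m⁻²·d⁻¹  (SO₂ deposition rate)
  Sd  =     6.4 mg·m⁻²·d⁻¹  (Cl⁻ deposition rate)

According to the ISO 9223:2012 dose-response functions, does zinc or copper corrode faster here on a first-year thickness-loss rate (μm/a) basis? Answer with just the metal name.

copper

zinc: temperature factor f = -0.071·(15.5) = -1.1005
  SO₂ term: 0.0129·9.9^0.44·exp(0.046·91-1.1005) = 0.7739
  Cl⁻ term: 0.0175·6.4^0.57·exp(0.008·91+0.085·25.5) = 0.9121
  sum: 0.7739 + 0.9121 → r_corr = 1.686 μm/a
copper: T>10 °C ⇒ hinge -0.080·(25.5−10) = -1.2400
  Pd branch = 0.0053·Pd^0.26·e^(0.059·RH+f) = 0.5975 μm/a
  Sd branch = 0.01025·Sd^0.27·e^(0.036·RH+0.049·T) = 1.562 μm/a
  r_corr = 0.5975 + 1.562 = 2.16 μm/a
Ordering by μm/a: copper (2.16) > zinc (1.69)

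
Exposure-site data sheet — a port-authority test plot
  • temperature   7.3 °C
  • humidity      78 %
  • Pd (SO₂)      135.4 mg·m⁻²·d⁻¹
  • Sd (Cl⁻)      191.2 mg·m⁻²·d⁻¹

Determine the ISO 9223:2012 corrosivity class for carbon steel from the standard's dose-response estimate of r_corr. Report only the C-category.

carbon steel: temperature factor f = +0.150·(-2.7) = -0.4050
  Pd branch = 1.77·Pd^0.52·e^(0.02·RH+f) = 72.11 μm/a
  Sd branch = 0.102·Sd^0.62·e^(0.033·RH+0.04·T) = 46.54 μm/a
  r_corr = 72.11 + 46.54 = 118.7 μm/a
119 μm/a falls in (80, 200] for carbon steel → category C5

C5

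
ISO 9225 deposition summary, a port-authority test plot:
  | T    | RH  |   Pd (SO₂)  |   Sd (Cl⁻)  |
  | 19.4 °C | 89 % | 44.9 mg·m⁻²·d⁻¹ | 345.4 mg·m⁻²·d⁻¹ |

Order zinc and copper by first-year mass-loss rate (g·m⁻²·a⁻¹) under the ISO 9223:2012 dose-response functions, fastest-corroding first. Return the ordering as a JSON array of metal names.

zinc: f(T) = -0.071·(T−10) [T>10 °C] = -0.6674
  Pd branch = 0.0129·Pd^0.44·e^(0.046·RH+f) = 2.117 μm/a
  Cl⁻ term: 0.0175·345.4^0.57·exp(0.008·89+0.085·19.4) = 5.191
  sum: 2.117 + 5.191 → r_corr = 7.308 μm/a
  mass loss = 7.308 μm/a × 7.14 g/cm³ = 52.18 g·m⁻²·a⁻¹
copper: f(T) = -0.080·(T−10) [T>10 °C] = -0.7520
  SO₂ term: 0.0053·44.9^0.26·exp(0.059·89-0.7520) = 1.282
  Sd branch = 0.01025·Sd^0.27·e^(0.036·RH+0.049·T) = 3.165 μm/a
  sum: 1.282 + 3.165 → r_corr = 4.447 μm/a
  mass loss = 4.447 μm/a × 8.96 g/cm³ = 39.84 g·m⁻²·a⁻¹
Ordering by g·m⁻²·a⁻¹: zinc (52.2) > copper (39.8)

["zinc", "copper"]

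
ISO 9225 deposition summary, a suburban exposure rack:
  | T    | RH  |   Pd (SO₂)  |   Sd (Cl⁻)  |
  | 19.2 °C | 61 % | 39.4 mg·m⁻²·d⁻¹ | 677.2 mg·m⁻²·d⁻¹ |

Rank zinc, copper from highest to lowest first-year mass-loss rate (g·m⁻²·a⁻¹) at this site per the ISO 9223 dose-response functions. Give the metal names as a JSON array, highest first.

["zinc", "copper"]

zinc: T>10 °C ⇒ hinge -0.071·(19.2−10) = -0.6532
  SO₂ term: 0.0129·39.4^0.44·exp(0.046·61-0.6532) = 0.5592
  Cl⁻ term: 0.0175·677.2^0.57·exp(0.008·61+0.085·19.2) = 5.988
  r_corr = 0.5592 + 5.988 = 6.547 μm/a
  mass loss = 6.547 μm/a × 7.14 g/cm³ = 46.74 g·m⁻²·a⁻¹
copper: temperature factor f = -0.080·(9.2) = -0.7360
  SO₂ term: 0.0053·39.4^0.26·exp(0.059·61-0.7360) = 0.2413
  Cl⁻ term: 0.01025·677.2^0.27·exp(0.036·61+0.049·19.2) = 1.372
  sum: 0.2413 + 1.372 → r_corr = 1.613 μm/a
  mass loss = 1.613 μm/a × 8.96 g/cm³ = 14.45 g·m⁻²·a⁻¹
Ordering by g·m⁻²·a⁻¹: zinc (46.7) > copper (14.5)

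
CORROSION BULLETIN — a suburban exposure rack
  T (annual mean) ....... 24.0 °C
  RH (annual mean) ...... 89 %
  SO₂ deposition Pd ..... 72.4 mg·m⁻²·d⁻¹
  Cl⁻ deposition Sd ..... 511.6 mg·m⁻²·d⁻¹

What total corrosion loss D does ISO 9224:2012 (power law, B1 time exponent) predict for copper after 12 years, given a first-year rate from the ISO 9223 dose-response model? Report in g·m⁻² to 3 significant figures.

D(12) = 254 g·m⁻²

copper: f(T) = -0.080·(T−10) [T>10 °C] = -1.1200
  SO₂ term: 0.0053·72.4^0.26·exp(0.059·89-1.1200) = 1.004
  Sd branch = 0.01025·Sd^0.27·e^(0.036·RH+0.049·T) = 4.409 μm/a
  sum: 1.004 + 4.409 → r_corr = 5.413 μm/a
Power-law: D(12) = r_corr · 12^0.667
  D(12) = 5.413 × 12^0.667 = 5.413 × 5.246 = 28.4 μm
  Mass loss = 28.4 μm × 8.96 g/cm³ = 254.4 g·m⁻²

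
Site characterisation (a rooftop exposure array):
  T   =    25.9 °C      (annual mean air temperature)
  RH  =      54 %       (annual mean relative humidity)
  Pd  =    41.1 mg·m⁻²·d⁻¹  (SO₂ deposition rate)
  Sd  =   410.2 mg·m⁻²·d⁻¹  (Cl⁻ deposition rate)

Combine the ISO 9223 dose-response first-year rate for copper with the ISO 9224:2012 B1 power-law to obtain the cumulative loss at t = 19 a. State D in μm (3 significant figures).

copper: temperature factor f = -0.080·(15.9) = -1.2720
  sulphur-dioxide contribution → 0.09443 μm/a
  chloride contribution → 1.293 μm/a
  total first-year rate 1.388 μm/a
Long-term exponent b (ISO 9224 Table 2, B1) = 0.667
  D(19) = 1.388 × 19^0.667 = 1.388 × 7.127 = 9.89 μm

D(19) = 9.89 μm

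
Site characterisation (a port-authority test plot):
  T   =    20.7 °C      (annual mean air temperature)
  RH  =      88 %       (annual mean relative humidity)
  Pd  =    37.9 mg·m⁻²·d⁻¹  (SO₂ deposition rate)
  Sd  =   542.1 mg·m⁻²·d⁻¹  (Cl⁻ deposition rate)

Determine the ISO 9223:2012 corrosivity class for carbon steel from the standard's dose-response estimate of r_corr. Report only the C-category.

carbon steel: f(T) = -0.054·(T−10) [T>10 °C] = -0.5778
  sulphur-dioxide contribution → 38.22 μm/a
  chloride contribution → 211.1 μm/a
  ⇒ r_corr(carbon steel) = 249.3 μm/a
Category bounds: 200…700 μm/a bracket r_corr ⇒ CX

CX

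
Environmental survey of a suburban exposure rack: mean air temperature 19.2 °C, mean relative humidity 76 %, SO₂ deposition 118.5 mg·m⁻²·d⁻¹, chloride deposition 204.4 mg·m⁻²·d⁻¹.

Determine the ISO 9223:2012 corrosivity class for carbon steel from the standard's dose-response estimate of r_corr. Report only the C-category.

C5

carbon steel: f(T) = -0.054·(T−10) [T>10 °C] = -0.4968
  Pd branch = 1.77·Pd^0.52·e^(0.02·RH+f) = 58.98 μm/a
  Sd branch = 0.102·Sd^0.62·e^(0.033·RH+0.04·T) = 73.09 μm/a
  r_corr = 58.98 + 73.09 = 132.1 μm/a
Category bounds: 80…200 μm/a bracket r_corr ⇒ C5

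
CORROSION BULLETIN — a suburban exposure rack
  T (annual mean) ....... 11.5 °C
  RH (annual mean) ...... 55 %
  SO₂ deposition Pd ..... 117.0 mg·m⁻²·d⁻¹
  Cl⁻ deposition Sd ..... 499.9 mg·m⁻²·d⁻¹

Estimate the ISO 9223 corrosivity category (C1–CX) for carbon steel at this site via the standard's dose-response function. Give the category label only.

carbon steel: f(T) = -0.054·(T−10) [T>10 °C] = -0.0810
  Pd branch = 1.77·Pd^0.52·e^(0.02·RH+f) = 58.34 μm/a
  Sd branch = 0.102·Sd^0.62·e^(0.033·RH+0.04·T) = 46.77 μm/a
  sum: 58.34 + 46.77 → r_corr = 105.1 μm/a
105 μm/a falls in (80, 200] for carbon steel → category C5

C5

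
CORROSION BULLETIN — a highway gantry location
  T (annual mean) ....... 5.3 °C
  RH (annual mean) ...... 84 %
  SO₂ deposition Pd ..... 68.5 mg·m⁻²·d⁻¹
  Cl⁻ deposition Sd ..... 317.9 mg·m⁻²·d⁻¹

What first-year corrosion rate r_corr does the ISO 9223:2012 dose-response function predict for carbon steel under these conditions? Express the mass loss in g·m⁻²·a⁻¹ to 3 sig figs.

r_corr = 895 g·m⁻²·a⁻¹

carbon steel: f(T) = +0.150·(T−10) [T≤10 °C] = -0.7050
  sulphur-dioxide contribution → 42.26 μm/a
  chloride contribution → 71.77 μm/a
  ⇒ r_corr(carbon steel) = 114 μm/a
Convert to mass loss: 114 μm/a × 7.85 g/cm³ = 895.2 g·m⁻²·a⁻¹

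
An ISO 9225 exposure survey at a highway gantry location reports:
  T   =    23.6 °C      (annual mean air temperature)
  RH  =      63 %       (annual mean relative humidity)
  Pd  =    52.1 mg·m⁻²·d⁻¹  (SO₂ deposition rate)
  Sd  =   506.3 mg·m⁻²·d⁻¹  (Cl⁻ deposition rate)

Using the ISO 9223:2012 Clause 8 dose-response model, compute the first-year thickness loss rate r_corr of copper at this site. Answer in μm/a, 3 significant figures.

copper: temperature factor f = -0.080·(13.6) = -1.0880
  Pd branch = 0.0053·Pd^0.26·e^(0.059·RH+f) = 0.2053 μm/a
  Cl⁻ term: 0.01025·506.3^0.27·exp(0.036·63+0.049·23.6) = 1.691
  r_corr = 0.2053 + 1.691 = 1.896 μm/a

r_corr = 1.90 μm/a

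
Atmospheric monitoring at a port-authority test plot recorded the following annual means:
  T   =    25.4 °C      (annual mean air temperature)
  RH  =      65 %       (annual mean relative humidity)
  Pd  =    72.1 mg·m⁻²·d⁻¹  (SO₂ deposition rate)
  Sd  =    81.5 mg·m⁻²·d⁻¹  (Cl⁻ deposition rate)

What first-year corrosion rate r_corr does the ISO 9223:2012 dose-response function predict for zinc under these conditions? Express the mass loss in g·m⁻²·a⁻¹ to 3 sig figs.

r_corr = 26.4 g·m⁻²·a⁻¹

zinc: T>10 °C ⇒ hinge -0.071·(25.4−10) = -1.0934
  SO₂ term: 0.0129·72.1^0.44·exp(0.046·65-1.0934) = 0.5646
  Cl⁻ term: 0.0175·81.5^0.57·exp(0.008·65+0.085·25.4) = 3.132
  sum: 0.5646 + 3.132 → r_corr = 3.697 μm/a
Convert to mass loss: 3.697 μm/a × 7.14 g/cm³ = 26.4 g·m⁻²·a⁻¹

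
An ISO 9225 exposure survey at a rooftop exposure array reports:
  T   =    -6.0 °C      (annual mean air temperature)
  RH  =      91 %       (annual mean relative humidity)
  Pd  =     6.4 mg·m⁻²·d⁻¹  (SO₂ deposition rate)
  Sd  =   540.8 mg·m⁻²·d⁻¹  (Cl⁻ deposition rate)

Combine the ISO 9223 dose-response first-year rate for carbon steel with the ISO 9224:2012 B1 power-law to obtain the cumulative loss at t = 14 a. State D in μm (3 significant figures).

D(14) = 328 μm

carbon steel: T≤10 °C ⇒ hinge +0.150·(-6.0−10) = -2.4000
  sulphur-dioxide contribution → 2.602 μm/a
  chloride contribution → 79.99 μm/a
  total first-year rate 82.59 μm/a
ISO 9224: D(t) = r_corr · t^b with b = 0.523 (carbon steel, B1)
  D(14) = 82.59 × 14^0.523 = 82.59 × 3.976 = 328.4 μm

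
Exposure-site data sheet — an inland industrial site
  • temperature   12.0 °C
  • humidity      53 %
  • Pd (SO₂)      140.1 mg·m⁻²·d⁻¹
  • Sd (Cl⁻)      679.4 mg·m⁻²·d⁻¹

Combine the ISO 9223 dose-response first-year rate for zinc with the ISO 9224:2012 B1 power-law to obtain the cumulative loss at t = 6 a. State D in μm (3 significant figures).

zinc: f(T) = -0.071·(T−10) [T>10 °C] = -0.1420
  Pd branch = 0.0129·Pd^0.44·e^(0.046·RH+f) = 1.128 μm/a
  Sd branch = 0.0175·Sd^0.57·e^(0.008·RH+0.085·T) = 3.051 μm/a
  sum: 1.128 + 3.051 → r_corr = 4.179 μm/a
ISO 9224: D(t) = r_corr · t^b with b = 0.813 (zinc, B1)
  D(6) = 4.179 × 6^0.813 = 4.179 × 4.292 = 17.93 μm

D(6) = 17.9 μm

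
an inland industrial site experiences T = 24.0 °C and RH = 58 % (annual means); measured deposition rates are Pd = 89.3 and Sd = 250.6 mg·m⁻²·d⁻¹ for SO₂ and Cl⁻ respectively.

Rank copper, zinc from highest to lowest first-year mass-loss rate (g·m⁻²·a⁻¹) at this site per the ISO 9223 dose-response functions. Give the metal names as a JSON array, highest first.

["zinc", "copper"]

copper: f(T) = -0.080·(T−10) [T>10 °C] = -1.1200
  Pd branch = 0.0053·Pd^0.26·e^(0.059·RH+f) = 0.1703 μm/a
  Cl⁻ term: 0.01025·250.6^0.27·exp(0.036·58+0.049·24.0) = 1.191
  r_corr = 0.1703 + 1.191 = 1.362 μm/a
  mass loss = 1.362 μm/a × 8.96 g/cm³ = 12.2 g·m⁻²·a⁻¹
zinc: T>10 °C ⇒ hinge -0.071·(24.0−10) = -0.9940
  SO₂ term: 0.0129·89.3^0.44·exp(0.046·58-0.9940) = 0.4966
  Cl⁻ term: 0.0175·250.6^0.57·exp(0.008·58+0.085·24.0) = 4.988
  sum: 0.4966 + 4.988 → r_corr = 5.485 μm/a
  mass loss = 5.485 μm/a × 7.14 g/cm³ = 39.16 g·m⁻²·a⁻¹
Ordering by g·m⁻²·a⁻¹: zinc (39.2) > copper (12.2)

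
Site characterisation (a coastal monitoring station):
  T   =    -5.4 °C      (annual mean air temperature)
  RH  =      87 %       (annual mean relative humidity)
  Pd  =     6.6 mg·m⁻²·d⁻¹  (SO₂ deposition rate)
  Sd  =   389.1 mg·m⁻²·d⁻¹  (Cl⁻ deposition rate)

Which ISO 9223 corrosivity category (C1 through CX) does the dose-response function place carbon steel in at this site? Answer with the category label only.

C4

carbon steel: T≤10 °C ⇒ hinge +0.150·(-5.4−10) = -2.3100
  SO₂ term: 1.77·6.6^0.52·exp(0.02·87-2.3100) = 2.67
  Sd branch = 0.102·Sd^0.62·e^(0.033·RH+0.04·T) = 58.55 μm/a
  r_corr = 2.67 + 58.55 = 61.22 μm/a
Category bounds: 50…80 μm/a bracket r_corr ⇒ C4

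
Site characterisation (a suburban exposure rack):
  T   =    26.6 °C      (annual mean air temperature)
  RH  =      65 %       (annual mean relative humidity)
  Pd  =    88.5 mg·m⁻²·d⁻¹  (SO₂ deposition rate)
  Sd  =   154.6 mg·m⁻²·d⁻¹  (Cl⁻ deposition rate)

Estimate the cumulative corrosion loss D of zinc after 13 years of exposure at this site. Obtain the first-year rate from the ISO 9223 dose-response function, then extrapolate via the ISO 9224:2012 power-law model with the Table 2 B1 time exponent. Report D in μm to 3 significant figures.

D(13) = 44.8 μm

zinc: f(T) = -0.071·(T−10) [T>10 °C] = -1.1786
  Pd branch = 0.0129·Pd^0.44·e^(0.046·RH+f) = 0.5674 μm/a
  Sd branch = 0.0175·Sd^0.57·e^(0.008·RH+0.085·T) = 4.996 μm/a
  sum: 0.5674 + 4.996 → r_corr = 5.564 μm/a
ISO 9224: D(t) = r_corr · t^b with b = 0.813 (zinc, B1)
  D(13) = 5.564 × 13^0.813 = 5.564 × 8.047 = 44.77 μm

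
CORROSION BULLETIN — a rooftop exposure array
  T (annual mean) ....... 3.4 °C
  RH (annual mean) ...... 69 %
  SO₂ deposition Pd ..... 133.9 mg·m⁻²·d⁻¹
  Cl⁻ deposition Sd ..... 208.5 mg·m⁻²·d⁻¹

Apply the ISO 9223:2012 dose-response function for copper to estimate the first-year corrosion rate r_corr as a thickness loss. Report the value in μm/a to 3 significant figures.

r_corr = 1.10 μm/a

copper: f(T) = +0.126·(T−10) [T≤10 °C] = -0.8316
  SO₂ term: 0.0053·133.9^0.26·exp(0.059·69-0.8316) = 0.4832
  Sd branch = 0.01025·Sd^0.27·e^(0.036·RH+0.049·T) = 0.6138 μm/a
  r_corr = 0.4832 + 0.6138 = 1.097 μm/a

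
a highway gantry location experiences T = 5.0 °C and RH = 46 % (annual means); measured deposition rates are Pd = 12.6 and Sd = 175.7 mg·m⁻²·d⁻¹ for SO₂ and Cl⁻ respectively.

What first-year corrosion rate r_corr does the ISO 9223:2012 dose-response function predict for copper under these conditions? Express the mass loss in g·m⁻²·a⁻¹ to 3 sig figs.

copper: temperature factor f = +0.126·(-5.0) = -0.6300
  sulphur-dioxide contribution → 0.08231 μm/a
  chloride contribution → 0.277 μm/a
  ⇒ r_corr(copper) = 0.3593 μm/a
Convert to mass loss: 0.3593 μm/a × 8.96 g/cm³ = 3.219 g·m⁻²·a⁻¹

r_corr = 3.22 g·m⁻²·a⁻¹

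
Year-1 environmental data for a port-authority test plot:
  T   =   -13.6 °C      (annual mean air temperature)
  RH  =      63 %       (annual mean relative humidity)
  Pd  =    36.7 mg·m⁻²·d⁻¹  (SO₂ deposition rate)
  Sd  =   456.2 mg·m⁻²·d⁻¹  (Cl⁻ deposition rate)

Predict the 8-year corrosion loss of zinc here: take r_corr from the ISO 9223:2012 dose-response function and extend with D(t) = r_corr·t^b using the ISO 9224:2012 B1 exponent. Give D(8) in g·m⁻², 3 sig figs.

zinc: T≤10 °C ⇒ hinge +0.038·(-13.6−10) = -0.8968
  sulphur-dioxide contribution → 0.4658 μm/a
  chloride contribution → 0.2989 μm/a
  ⇒ r_corr(zinc) = 0.7647 μm/a
Power-law: D(8) = r_corr · 8^0.813
  D(8) = 0.7647 × 8^0.813 = 0.7647 × 5.423 = 4.147 μm
  Mass loss = 4.147 μm × 7.14 g/cm³ = 29.61 g·m⁻²

D(8) = 29.6 g·m⁻²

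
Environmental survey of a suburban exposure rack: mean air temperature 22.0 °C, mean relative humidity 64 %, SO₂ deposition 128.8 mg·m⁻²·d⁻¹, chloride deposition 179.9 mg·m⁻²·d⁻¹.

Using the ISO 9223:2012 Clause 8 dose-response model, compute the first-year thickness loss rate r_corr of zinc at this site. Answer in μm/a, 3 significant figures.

zinc: f(T) = -0.071·(T−10) [T>10 °C] = -0.8520
  Pd branch = 0.0129·Pd^0.44·e^(0.046·RH+f) = 0.8861 μm/a
  Cl⁻ term: 0.0175·179.9^0.57·exp(0.008·64+0.085·22.0) = 3.655
  sum: 0.8861 + 3.655 → r_corr = 4.541 μm/a

r_corr = 4.54 μm/a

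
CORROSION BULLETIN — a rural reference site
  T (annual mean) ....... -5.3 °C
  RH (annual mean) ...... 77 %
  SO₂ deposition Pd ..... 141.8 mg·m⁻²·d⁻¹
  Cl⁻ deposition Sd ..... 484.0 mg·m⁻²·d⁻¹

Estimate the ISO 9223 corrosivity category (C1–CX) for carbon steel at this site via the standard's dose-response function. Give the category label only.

carbon steel: T≤10 °C ⇒ hinge +0.150·(-5.3−10) = -2.2950
  sulphur-dioxide contribution → 10.94 μm/a
  chloride contribution → 48.38 μm/a
  total first-year rate 59.32 μm/a
ISO 9223 Table 2 (carbon steel): 50 < 59.3 ≤ 80 μm/a ⇒ C4

C4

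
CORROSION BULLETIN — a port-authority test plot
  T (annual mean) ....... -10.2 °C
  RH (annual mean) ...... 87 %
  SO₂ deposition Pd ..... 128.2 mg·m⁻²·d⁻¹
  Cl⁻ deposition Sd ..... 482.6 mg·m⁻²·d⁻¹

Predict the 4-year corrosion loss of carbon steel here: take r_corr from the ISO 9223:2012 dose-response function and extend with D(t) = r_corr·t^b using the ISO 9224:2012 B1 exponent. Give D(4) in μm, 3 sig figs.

D(4) = 127 μm

carbon steel: f(T) = +0.150·(T−10) [T≤10 °C] = -3.0300
  Pd branch = 1.77·Pd^0.52·e^(0.02·RH+f) = 6.079 μm/a
  Cl⁻ term: 0.102·482.6^0.62·exp(0.033·87+0.04·-10.2) = 55.22
  r_corr = 6.079 + 55.22 = 61.3 μm/a
ISO 9224: D(t) = r_corr · t^b with b = 0.523 (carbon steel, B1)
  D(4) = 61.3 × 4^0.523 = 61.3 × 2.065 = 126.6 μm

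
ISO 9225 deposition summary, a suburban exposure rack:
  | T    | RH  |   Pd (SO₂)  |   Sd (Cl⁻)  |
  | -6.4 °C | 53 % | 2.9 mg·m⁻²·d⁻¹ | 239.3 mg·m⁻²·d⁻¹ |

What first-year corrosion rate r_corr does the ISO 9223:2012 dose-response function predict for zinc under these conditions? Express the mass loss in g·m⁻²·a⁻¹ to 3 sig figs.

r_corr = 3.42 g·m⁻²·a⁻¹

zinc: temperature factor f = +0.038·(-16.4) = -0.6232
  SO₂ term: 0.0129·2.9^0.44·exp(0.046·53-0.6232) = 0.1265
  Cl⁻ term: 0.0175·239.3^0.57·exp(0.008·53+0.085·-6.4) = 0.3523
  sum: 0.1265 + 0.3523 → r_corr = 0.4788 μm/a
Convert to mass loss: 0.4788 μm/a × 7.14 g/cm³ = 3.419 g·m⁻²·a⁻¹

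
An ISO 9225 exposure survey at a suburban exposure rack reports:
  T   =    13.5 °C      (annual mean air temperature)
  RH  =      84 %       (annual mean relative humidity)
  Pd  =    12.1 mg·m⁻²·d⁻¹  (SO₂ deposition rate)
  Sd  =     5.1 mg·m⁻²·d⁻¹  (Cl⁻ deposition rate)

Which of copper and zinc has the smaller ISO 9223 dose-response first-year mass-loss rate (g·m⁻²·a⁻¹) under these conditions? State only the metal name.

copper: f(T) = -0.080·(T−10) [T>10 °C] = -0.2800
  Pd branch = 0.0053·Pd^0.26·e^(0.059·RH+f) = 1.088 μm/a
  Cl⁻ term: 0.01025·5.1^0.27·exp(0.036·84+0.049·13.5) = 0.6344
  sum: 1.088 + 0.6344 → r_corr = 1.722 μm/a
  mass loss = 1.722 μm/a × 8.96 g/cm³ = 15.43 g·m⁻²·a⁻¹
zinc: temperature factor f = -0.071·(3.5) = -0.2485
  SO₂ term: 0.0129·12.1^0.44·exp(0.046·84-0.2485) = 1.436
  Sd branch = 0.0175·Sd^0.57·e^(0.008·RH+0.085·T) = 0.2732 μm/a
  r_corr = 1.436 + 0.2732 = 1.709 μm/a
  mass loss = 1.709 μm/a × 7.14 g/cm³ = 12.21 g·m⁻²·a⁻¹
Ordering by g·m⁻²·a⁻¹: copper (15.4) > zinc (12.2)

zinc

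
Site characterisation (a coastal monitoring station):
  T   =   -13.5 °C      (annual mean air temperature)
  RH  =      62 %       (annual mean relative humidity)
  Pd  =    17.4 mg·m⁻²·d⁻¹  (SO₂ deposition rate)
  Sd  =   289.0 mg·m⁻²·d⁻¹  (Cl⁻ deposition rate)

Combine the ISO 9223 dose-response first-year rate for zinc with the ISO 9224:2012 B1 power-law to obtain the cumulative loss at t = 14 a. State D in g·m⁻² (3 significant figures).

D(14) = 33.7 g·m⁻²

zinc: f(T) = +0.038·(T−10) [T≤10 °C] = -0.8930
  sulphur-dioxide contribution → 0.3215 μm/a
  chloride contribution → 0.2306 μm/a
  ⇒ r_corr(zinc) = 0.5521 μm/a
ISO 9224: D(t) = r_corr · t^b with b = 0.813 (zinc, B1)
  D(14) = 0.5521 × 14^0.813 = 0.5521 × 8.547 = 4.719 μm
  Mass loss = 4.719 μm × 7.14 g/cm³ = 33.69 g·m⁻²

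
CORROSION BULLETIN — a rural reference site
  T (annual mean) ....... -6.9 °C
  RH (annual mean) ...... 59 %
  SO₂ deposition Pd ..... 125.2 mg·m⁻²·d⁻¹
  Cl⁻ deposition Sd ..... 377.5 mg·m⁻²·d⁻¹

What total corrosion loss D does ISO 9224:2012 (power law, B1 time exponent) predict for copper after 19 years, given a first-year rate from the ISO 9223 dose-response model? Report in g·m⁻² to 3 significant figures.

D(19) = 24.0 g·m⁻²

copper: f(T) = +0.126·(T−10) [T≤10 °C] = -2.1294
  SO₂ term: 0.0053·125.2^0.26·exp(0.059·59-2.1294) = 0.07189
  Cl⁻ term: 0.01025·377.5^0.27·exp(0.036·59+0.049·-6.9) = 0.3035
  r_corr = 0.07189 + 0.3035 = 0.3753 μm/a
Long-term exponent b (ISO 9224 Table 2, B1) = 0.667
  D(19) = 0.3753 × 19^0.667 = 0.3753 × 7.127 = 2.675 μm
  Mass loss = 2.675 μm × 8.96 g/cm³ = 23.97 g·m⁻²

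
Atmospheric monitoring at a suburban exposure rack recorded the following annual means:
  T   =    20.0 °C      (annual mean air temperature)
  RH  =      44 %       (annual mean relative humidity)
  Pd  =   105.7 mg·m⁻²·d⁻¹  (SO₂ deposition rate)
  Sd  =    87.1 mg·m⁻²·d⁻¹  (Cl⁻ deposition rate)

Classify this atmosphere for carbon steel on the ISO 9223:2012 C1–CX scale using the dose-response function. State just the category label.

C3

carbon steel: temperature factor f = -0.054·(10.0) = -0.5400
  Pd branch = 1.77·Pd^0.52·e^(0.02·RH+f) = 28.06 μm/a
  Sd branch = 0.102·Sd^0.62·e^(0.033·RH+0.04·T) = 15.47 μm/a
  sum: 28.06 + 15.47 → r_corr = 43.53 μm/a
43.5 μm/a falls in (25, 50] for carbon steel → category C3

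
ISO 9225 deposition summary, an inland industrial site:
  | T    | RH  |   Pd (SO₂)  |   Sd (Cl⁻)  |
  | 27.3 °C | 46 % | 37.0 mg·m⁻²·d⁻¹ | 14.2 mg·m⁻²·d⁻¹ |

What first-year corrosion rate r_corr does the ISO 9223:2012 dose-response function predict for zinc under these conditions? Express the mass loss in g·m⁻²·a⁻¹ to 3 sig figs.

r_corr = 9.44 g·m⁻²·a⁻¹

zinc: temperature factor f = -0.071·(17.3) = -1.2283
  Pd branch = 0.0129·Pd^0.44·e^(0.046·RH+f) = 0.1535 μm/a
  Cl⁻ term: 0.0175·14.2^0.57·exp(0.008·46+0.085·27.3) = 1.168
  sum: 0.1535 + 1.168 → r_corr = 1.322 μm/a
Convert to mass loss: 1.322 μm/a × 7.14 g/cm³ = 9.436 g·m⁻²·a⁻¹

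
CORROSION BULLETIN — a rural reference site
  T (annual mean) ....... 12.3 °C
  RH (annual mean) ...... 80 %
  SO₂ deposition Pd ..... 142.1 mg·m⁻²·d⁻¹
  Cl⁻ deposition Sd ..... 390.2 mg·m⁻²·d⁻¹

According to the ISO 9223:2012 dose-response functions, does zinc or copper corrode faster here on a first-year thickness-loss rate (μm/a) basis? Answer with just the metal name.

zinc: T>10 °C ⇒ hinge -0.071·(12.3−10) = -0.1633
  sulphur-dioxide contribution → 3.846 μm/a
  chloride contribution → 2.832 μm/a
  total first-year rate 6.678 μm/a
copper: f(T) = -0.080·(T−10) [T>10 °C] = -0.1840
  sulphur-dioxide contribution → 1.794 μm/a
  chloride contribution → 1.671 μm/a
  total first-year rate 3.465 μm/a
Ordering by μm/a: zinc (6.68) > copper (3.47)

zinc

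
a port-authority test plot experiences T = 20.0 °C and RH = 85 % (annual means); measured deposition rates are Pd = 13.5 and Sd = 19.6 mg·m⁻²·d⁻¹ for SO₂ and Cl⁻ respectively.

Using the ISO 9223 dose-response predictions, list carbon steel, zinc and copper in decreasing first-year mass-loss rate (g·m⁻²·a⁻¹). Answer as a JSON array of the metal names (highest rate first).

["carbon steel", "copper", "zinc"]

carbon steel: f(T) = -0.054·(T−10) [T>10 °C] = -0.5400
  Pd branch = 1.77·Pd^0.52·e^(0.02·RH+f) = 21.85 μm/a
  Sd branch = 0.102·Sd^0.62·e^(0.033·RH+0.04·T) = 23.74 μm/a
  r_corr = 21.85 + 23.74 = 45.59 μm/a
  mass loss = 45.59 μm/a × 7.85 g/cm³ = 357.9 g·m⁻²·a⁻¹
zinc: f(T) = -0.071·(T−10) [T>10 °C] = -0.7100
  Pd branch = 0.0129·Pd^0.44·e^(0.046·RH+f) = 0.9947 μm/a
  Cl⁻ term: 0.0175·19.6^0.57·exp(0.008·85+0.085·20.0) = 1.031
  sum: 0.9947 + 1.031 → r_corr = 2.026 μm/a
  mass loss = 2.026 μm/a × 7.14 g/cm³ = 14.46 g·m⁻²·a⁻¹
copper: f(T) = -0.080·(T−10) [T>10 °C] = -0.8000
  SO₂ term: 0.0053·13.5^0.26·exp(0.059·85-0.8000) = 0.7059
  Cl⁻ term: 0.01025·19.6^0.27·exp(0.036·85+0.049·20.0) = 1.301
  sum: 0.7059 + 1.301 → r_corr = 2.007 μm/a
  mass loss = 2.007 μm/a × 8.96 g/cm³ = 17.98 g·m⁻²·a⁻¹
Ordering by g·m⁻²·a⁻¹: carbon steel (358) > copper (18) > zinc (14.5)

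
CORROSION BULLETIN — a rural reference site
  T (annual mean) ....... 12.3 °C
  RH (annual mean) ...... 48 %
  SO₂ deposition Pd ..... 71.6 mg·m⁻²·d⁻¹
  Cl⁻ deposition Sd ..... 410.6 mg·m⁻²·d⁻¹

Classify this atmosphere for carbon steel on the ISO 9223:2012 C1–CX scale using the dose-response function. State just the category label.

C4

carbon steel: temperature factor f = -0.054·(2.3) = -0.1242
  Pd branch = 1.77·Pd^0.52·e^(0.02·RH+f) = 37.63 μm/a
  Sd branch = 0.102·Sd^0.62·e^(0.033·RH+0.04·T) = 33.92 μm/a
  sum: 37.63 + 33.92 → r_corr = 71.55 μm/a
71.6 μm/a falls in (50, 80] for carbon steel → category C4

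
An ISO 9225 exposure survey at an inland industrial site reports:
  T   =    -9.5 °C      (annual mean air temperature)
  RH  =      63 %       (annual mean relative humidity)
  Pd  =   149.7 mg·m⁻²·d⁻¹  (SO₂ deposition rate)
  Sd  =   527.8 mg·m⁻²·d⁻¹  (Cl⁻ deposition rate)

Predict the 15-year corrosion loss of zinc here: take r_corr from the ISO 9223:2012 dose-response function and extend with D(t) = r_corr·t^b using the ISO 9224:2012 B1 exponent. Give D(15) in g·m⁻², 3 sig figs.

zinc: temperature factor f = +0.038·(-19.5) = -0.7410
  Pd branch = 0.0129·Pd^0.44·e^(0.046·RH+f) = 1.01 μm/a
  Sd branch = 0.0175·Sd^0.57·e^(0.008·RH+0.085·T) = 0.4603 μm/a
  r_corr = 1.01 + 0.4603 = 1.471 μm/a
Long-term exponent b (ISO 9224 Table 2, B1) = 0.813
  D(15) = 1.471 × 15^0.813 = 1.471 × 9.04 = 13.29 μm
  Mass loss = 13.29 μm × 7.14 g/cm³ = 94.92 g·m⁻²

D(15) = 94.9 g·m⁻²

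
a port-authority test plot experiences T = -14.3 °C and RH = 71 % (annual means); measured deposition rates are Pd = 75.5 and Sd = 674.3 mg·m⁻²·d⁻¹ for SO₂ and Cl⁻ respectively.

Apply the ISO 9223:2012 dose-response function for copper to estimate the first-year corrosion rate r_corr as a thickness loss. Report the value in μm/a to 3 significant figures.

r_corr = 0.431 μm/a

copper: f(T) = +0.126·(T−10) [T≤10 °C] = -3.0618
  SO₂ term: 0.0053·75.5^0.26·exp(0.059·71-3.0618) = 0.05036
  Cl⁻ term: 0.01025·674.3^0.27·exp(0.036·71+0.049·-14.3) = 0.3804
  sum: 0.05036 + 0.3804 → r_corr = 0.4308 μm/a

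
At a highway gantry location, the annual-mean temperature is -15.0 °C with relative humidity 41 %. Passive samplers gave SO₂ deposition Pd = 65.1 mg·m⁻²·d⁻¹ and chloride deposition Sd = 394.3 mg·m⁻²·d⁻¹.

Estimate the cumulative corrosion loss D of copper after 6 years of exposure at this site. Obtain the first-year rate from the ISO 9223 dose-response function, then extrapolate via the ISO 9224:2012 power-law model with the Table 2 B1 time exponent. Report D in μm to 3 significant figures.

D(6) = 0.382 μm

copper: f(T) = +0.126·(T−10) [T≤10 °C] = -3.1500
  Pd branch = 0.0053·Pd^0.26·e^(0.059·RH+f) = 0.007557 μm/a
  Sd branch = 0.01025·Sd^0.27·e^(0.036·RH+0.049·T) = 0.108 μm/a
  sum: 0.007557 + 0.108 → r_corr = 0.1156 μm/a
ISO 9224: D(t) = r_corr · t^b with b = 0.667 (copper, B1)
  D(6) = 0.1156 × 6^0.667 = 0.1156 × 3.304 = 0.3818 μm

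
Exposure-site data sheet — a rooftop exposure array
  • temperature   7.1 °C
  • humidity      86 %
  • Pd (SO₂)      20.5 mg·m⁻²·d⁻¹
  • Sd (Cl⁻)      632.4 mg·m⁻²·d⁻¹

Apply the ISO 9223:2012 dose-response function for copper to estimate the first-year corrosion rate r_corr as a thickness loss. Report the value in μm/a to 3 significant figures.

r_corr = 3.12 μm/a

copper: T≤10 °C ⇒ hinge +0.126·(7.1−10) = -0.3654
  sulphur-dioxide contribution → 1.289 μm/a
  chloride contribution → 1.831 μm/a
  total first-year rate 3.12 μm/a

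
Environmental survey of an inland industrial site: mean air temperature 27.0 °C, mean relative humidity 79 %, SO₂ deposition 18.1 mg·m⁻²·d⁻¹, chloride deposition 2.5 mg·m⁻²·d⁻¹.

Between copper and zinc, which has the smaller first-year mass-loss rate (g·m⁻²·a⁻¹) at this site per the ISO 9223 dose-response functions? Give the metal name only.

zinc

copper: T>10 °C ⇒ hinge -0.080·(27.0−10) = -1.3600
  Pd branch = 0.0053·Pd^0.26·e^(0.059·RH+f) = 0.3054 μm/a
  Cl⁻ term: 0.01025·2.5^0.27·exp(0.036·79+0.049·27.0) = 0.847
  sum: 0.3054 + 0.847 → r_corr = 1.152 μm/a
  mass loss = 1.152 μm/a × 8.96 g/cm³ = 10.33 g·m⁻²·a⁻¹
zinc: temperature factor f = -0.071·(17.0) = -1.2070
  SO₂ term: 0.0129·18.1^0.44·exp(0.046·79-1.2070) = 0.5224
  Sd branch = 0.0175·Sd^0.57·e^(0.008·RH+0.085·T) = 0.5509 μm/a
  sum: 0.5224 + 0.5509 → r_corr = 1.073 μm/a
  mass loss = 1.073 μm/a × 7.14 g/cm³ = 7.663 g·m⁻²·a⁻¹
Ordering by g·m⁻²·a⁻¹: copper (10.3) > zinc (7.66)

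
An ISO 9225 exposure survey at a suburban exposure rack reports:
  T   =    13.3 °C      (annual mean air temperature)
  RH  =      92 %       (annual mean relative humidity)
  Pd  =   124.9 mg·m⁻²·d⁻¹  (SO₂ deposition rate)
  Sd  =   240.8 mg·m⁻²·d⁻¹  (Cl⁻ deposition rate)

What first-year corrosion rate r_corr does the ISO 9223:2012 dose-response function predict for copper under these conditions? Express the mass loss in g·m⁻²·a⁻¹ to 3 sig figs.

copper: f(T) = -0.080·(T−10) [T>10 °C] = -0.2640
  sulphur-dioxide contribution → 3.251 μm/a
  chloride contribution → 2.372 μm/a
  total first-year rate 5.624 μm/a
Convert to mass loss: 5.624 μm/a × 8.96 g/cm³ = 50.39 g·m⁻²·a⁻¹

r_corr = 50.4 g·m⁻²·a⁻¹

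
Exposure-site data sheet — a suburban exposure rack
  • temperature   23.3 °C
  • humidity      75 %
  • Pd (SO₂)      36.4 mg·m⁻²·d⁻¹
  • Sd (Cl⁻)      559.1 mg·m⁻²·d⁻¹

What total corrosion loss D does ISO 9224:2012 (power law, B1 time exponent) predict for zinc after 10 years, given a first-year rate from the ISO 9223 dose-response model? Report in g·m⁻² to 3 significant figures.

zinc: temperature factor f = -0.071·(13.3) = -0.9443
  SO₂ term: 0.0129·36.4^0.44·exp(0.046·75-0.9443) = 0.7686
  Cl⁻ term: 0.0175·559.1^0.57·exp(0.008·75+0.085·23.3) = 8.508
  sum: 0.7686 + 8.508 → r_corr = 9.276 μm/a
Power-law: D(10) = r_corr · 10^0.813
  D(10) = 9.276 × 10^0.813 = 9.276 × 6.501 = 60.31 μm
  Mass loss = 60.31 μm × 7.14 g/cm³ = 430.6 g·m⁻²

D(10) = 431 g·m⁻²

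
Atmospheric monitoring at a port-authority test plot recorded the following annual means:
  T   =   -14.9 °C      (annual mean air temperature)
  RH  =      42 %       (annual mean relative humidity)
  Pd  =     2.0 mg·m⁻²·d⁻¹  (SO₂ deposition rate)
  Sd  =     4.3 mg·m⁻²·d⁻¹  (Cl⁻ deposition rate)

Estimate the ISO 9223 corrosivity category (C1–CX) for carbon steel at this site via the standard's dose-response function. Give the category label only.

C1

carbon steel: f(T) = +0.150·(T−10) [T≤10 °C] = -3.7350
  Pd branch = 1.77·Pd^0.52·e^(0.02·RH+f) = 0.1404 μm/a
  Cl⁻ term: 0.102·4.3^0.62·exp(0.033·42+0.04·-14.9) = 0.5552
  sum: 0.1404 + 0.5552 → r_corr = 0.6955 μm/a
0.696 μm/a falls in (0, 1.3] for carbon steel → category C1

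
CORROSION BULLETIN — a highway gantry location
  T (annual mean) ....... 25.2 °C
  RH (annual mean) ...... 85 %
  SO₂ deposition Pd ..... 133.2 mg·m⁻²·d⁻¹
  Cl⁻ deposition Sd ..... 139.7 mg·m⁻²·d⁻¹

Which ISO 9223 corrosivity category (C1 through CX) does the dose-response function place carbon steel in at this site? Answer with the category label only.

carbon steel: f(T) = -0.054·(T−10) [T>10 °C] = -0.8208
  SO₂ term: 1.77·133.2^0.52·exp(0.02·85-0.8208) = 54.27
  Sd branch = 0.102·Sd^0.62·e^(0.033·RH+0.04·T) = 98.76 μm/a
  r_corr = 54.27 + 98.76 = 153 μm/a
ISO 9223 Table 2 (carbon steel): 80 < 153 ≤ 200 μm/a ⇒ C5

C5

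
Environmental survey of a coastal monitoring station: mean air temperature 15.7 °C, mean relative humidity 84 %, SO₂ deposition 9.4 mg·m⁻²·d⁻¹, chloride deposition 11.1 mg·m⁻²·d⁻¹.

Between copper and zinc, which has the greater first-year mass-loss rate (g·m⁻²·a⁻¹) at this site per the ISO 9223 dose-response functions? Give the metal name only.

copper

copper: temperature factor f = -0.080·(5.7) = -0.4560
  Pd branch = 0.0053·Pd^0.26·e^(0.059·RH+f) = 0.8543 μm/a
  Sd branch = 0.01025·Sd^0.27·e^(0.036·RH+0.049·T) = 0.8717 μm/a
  r_corr = 0.8543 + 0.8717 = 1.726 μm/a
  mass loss = 1.726 μm/a × 8.96 g/cm³ = 15.47 g·m⁻²·a⁻¹
zinc: T>10 °C ⇒ hinge -0.071·(15.7−10) = -0.4047
  SO₂ term: 0.0129·9.4^0.44·exp(0.046·84-0.4047) = 1.099
  Cl⁻ term: 0.0175·11.1^0.57·exp(0.008·84+0.085·15.7) = 0.5132
  sum: 1.099 + 0.5132 → r_corr = 1.613 μm/a
  mass loss = 1.613 μm/a × 7.14 g/cm³ = 11.51 g·m⁻²·a⁻¹
Ordering by g·m⁻²·a⁻¹: copper (15.5) > zinc (11.5)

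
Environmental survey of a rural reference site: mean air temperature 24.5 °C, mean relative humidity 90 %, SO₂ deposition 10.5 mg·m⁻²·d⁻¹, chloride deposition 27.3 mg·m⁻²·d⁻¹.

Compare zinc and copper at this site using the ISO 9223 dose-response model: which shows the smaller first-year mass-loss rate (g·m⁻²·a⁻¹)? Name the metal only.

zinc: f(T) = -0.071·(T−10) [T>10 °C] = -1.0295
  sulphur-dioxide contribution → 0.8143 μm/a
  chloride contribution → 1.9 μm/a
  ⇒ r_corr(zinc) = 2.714 μm/a
  mass loss = 2.714 μm/a × 7.14 g/cm³ = 19.38 g·m⁻²·a⁻¹
copper: T>10 °C ⇒ hinge -0.080·(24.5−10) = -1.1600
  sulphur-dioxide contribution → 0.6196 μm/a
  chloride contribution → 2.123 μm/a
  total first-year rate 2.743 μm/a
  mass loss = 2.743 μm/a × 8.96 g/cm³ = 24.57 g·m⁻²·a⁻¹
Ordering by g·m⁻²·a⁻¹: copper (24.6) > zinc (19.4)

zinc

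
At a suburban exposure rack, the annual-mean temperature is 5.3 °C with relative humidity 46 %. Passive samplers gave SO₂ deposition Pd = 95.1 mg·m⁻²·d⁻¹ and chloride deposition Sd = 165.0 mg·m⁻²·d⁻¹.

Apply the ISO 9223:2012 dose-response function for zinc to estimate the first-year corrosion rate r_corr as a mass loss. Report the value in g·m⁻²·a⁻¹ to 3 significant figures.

r_corr = 9.95 g·m⁻²·a⁻¹

zinc: f(T) = +0.038·(T−10) [T≤10 °C] = -0.1786
  Pd branch = 0.0129·Pd^0.44·e^(0.046·RH+f) = 0.6643 μm/a
  Sd branch = 0.0175·Sd^0.57·e^(0.008·RH+0.085·T) = 0.7286 μm/a
  sum: 0.6643 + 0.7286 → r_corr = 1.393 μm/a
Convert to mass loss: 1.393 μm/a × 7.14 g/cm³ = 9.945 g·m⁻²·a⁻¹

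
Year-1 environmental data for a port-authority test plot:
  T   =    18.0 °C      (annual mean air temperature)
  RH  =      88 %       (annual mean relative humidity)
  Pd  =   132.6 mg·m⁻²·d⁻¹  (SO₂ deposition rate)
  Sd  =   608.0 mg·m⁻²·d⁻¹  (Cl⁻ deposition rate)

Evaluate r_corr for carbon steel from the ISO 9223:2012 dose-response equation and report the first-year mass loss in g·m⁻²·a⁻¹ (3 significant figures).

r_corr = 2.26e+03 g·m⁻²·a⁻¹

carbon steel: T>10 °C ⇒ hinge -0.054·(18.0−10) = -0.4320
  SO₂ term: 1.77·132.6^0.52·exp(0.02·88-0.4320) = 84.81
  Cl⁻ term: 0.102·608.0^0.62·exp(0.033·88+0.04·18.0) = 203.5
  sum: 84.81 + 203.5 → r_corr = 288.3 μm/a
Convert to mass loss: 288.3 μm/a × 7.85 g/cm³ = 2263 g·m⁻²·a⁻¹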